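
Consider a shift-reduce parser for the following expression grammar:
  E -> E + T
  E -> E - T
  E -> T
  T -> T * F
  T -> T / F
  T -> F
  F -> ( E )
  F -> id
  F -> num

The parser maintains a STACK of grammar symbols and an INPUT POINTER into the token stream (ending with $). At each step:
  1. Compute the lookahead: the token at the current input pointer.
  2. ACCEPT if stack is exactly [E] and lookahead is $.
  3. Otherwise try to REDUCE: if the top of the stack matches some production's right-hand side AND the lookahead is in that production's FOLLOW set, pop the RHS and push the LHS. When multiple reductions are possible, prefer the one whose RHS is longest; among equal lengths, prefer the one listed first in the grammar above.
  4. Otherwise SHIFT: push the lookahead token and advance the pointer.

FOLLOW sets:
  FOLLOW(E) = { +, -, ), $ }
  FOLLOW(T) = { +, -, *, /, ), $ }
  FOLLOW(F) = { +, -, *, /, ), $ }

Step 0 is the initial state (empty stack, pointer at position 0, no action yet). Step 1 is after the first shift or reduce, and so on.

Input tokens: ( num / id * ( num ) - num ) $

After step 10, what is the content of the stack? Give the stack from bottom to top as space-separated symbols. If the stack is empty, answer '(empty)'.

Step 1: shift (. Stack=[(] ptr=1 lookahead=num remaining=[num / id * ( num ) - num ) $]
Step 2: shift num. Stack=[( num] ptr=2 lookahead=/ remaining=[/ id * ( num ) - num ) $]
Step 3: reduce F->num. Stack=[( F] ptr=2 lookahead=/ remaining=[/ id * ( num ) - num ) $]
Step 4: reduce T->F. Stack=[( T] ptr=2 lookahead=/ remaining=[/ id * ( num ) - num ) $]
Step 5: shift /. Stack=[( T /] ptr=3 lookahead=id remaining=[id * ( num ) - num ) $]
Step 6: shift id. Stack=[( T / id] ptr=4 lookahead=* remaining=[* ( num ) - num ) $]
Step 7: reduce F->id. Stack=[( T / F] ptr=4 lookahead=* remaining=[* ( num ) - num ) $]
Step 8: reduce T->T / F. Stack=[( T] ptr=4 lookahead=* remaining=[* ( num ) - num ) $]
Step 9: shift *. Stack=[( T *] ptr=5 lookahead=( remaining=[( num ) - num ) $]
Step 10: shift (. Stack=[( T * (] ptr=6 lookahead=num remaining=[num ) - num ) $]

Answer: ( T * (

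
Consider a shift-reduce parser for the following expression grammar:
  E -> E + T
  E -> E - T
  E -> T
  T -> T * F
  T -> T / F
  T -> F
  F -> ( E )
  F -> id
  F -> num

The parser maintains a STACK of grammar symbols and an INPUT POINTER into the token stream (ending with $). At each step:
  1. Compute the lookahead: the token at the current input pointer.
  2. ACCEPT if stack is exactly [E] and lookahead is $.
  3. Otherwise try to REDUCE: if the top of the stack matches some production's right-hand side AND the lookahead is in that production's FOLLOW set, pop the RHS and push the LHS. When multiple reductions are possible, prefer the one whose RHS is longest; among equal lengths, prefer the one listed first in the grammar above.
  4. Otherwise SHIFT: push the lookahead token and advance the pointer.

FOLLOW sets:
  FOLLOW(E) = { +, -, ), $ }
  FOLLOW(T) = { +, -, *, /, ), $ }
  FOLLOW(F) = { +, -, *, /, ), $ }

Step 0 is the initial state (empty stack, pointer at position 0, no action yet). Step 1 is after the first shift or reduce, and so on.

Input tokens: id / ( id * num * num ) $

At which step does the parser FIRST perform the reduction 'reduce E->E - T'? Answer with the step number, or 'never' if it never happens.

Step 1: shift id. Stack=[id] ptr=1 lookahead=/ remaining=[/ ( id * num * num ) $]
Step 2: reduce F->id. Stack=[F] ptr=1 lookahead=/ remaining=[/ ( id * num * num ) $]
Step 3: reduce T->F. Stack=[T] ptr=1 lookahead=/ remaining=[/ ( id * num * num ) $]
Step 4: shift /. Stack=[T /] ptr=2 lookahead=( remaining=[( id * num * num ) $]
Step 5: shift (. Stack=[T / (] ptr=3 lookahead=id remaining=[id * num * num ) $]
Step 6: shift id. Stack=[T / ( id] ptr=4 lookahead=* remaining=[* num * num ) $]
Step 7: reduce F->id. Stack=[T / ( F] ptr=4 lookahead=* remaining=[* num * num ) $]
Step 8: reduce T->F. Stack=[T / ( T] ptr=4 lookahead=* remaining=[* num * num ) $]
Step 9: shift *. Stack=[T / ( T *] ptr=5 lookahead=num remaining=[num * num ) $]
Step 10: shift num. Stack=[T / ( T * num] ptr=6 lookahead=* remaining=[* num ) $]
Step 11: reduce F->num. Stack=[T / ( T * F] ptr=6 lookahead=* remaining=[* num ) $]
Step 12: reduce T->T * F. Stack=[T / ( T] ptr=6 lookahead=* remaining=[* num ) $]
Step 13: shift *. Stack=[T / ( T *] ptr=7 lookahead=num remaining=[num ) $]
Step 14: shift num. Stack=[T / ( T * num] ptr=8 lookahead=) remaining=[) $]
Step 15: reduce F->num. Stack=[T / ( T * F] ptr=8 lookahead=) remaining=[) $]
Step 16: reduce T->T * F. Stack=[T / ( T] ptr=8 lookahead=) remaining=[) $]
Step 17: reduce E->T. Stack=[T / ( E] ptr=8 lookahead=) remaining=[) $]
Step 18: shift ). Stack=[T / ( E )] ptr=9 lookahead=$ remaining=[$]
Step 19: reduce F->( E ). Stack=[T / F] ptr=9 lookahead=$ remaining=[$]
Step 20: reduce T->T / F. Stack=[T] ptr=9 lookahead=$ remaining=[$]
Step 21: reduce E->T. Stack=[E] ptr=9 lookahead=$ remaining=[$]
Step 22: accept. Stack=[E] ptr=9 lookahead=$ remaining=[$]

Answer: never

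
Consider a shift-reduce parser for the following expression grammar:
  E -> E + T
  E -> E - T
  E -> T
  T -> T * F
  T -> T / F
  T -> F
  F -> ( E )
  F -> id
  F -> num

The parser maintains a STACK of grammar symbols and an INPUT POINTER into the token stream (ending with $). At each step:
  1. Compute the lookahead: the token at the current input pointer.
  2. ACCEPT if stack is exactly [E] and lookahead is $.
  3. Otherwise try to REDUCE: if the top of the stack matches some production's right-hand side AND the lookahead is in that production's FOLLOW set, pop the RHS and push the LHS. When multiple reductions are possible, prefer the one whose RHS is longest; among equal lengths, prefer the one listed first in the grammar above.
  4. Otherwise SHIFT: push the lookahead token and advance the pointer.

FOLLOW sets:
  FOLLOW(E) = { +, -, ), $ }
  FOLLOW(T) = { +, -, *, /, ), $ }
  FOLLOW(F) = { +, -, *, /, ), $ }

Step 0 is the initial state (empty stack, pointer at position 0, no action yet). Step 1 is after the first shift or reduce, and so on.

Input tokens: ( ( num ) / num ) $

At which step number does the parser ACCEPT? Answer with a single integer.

Step 1: shift (. Stack=[(] ptr=1 lookahead=( remaining=[( num ) / num ) $]
Step 2: shift (. Stack=[( (] ptr=2 lookahead=num remaining=[num ) / num ) $]
Step 3: shift num. Stack=[( ( num] ptr=3 lookahead=) remaining=[) / num ) $]
Step 4: reduce F->num. Stack=[( ( F] ptr=3 lookahead=) remaining=[) / num ) $]
Step 5: reduce T->F. Stack=[( ( T] ptr=3 lookahead=) remaining=[) / num ) $]
Step 6: reduce E->T. Stack=[( ( E] ptr=3 lookahead=) remaining=[) / num ) $]
Step 7: shift ). Stack=[( ( E )] ptr=4 lookahead=/ remaining=[/ num ) $]
Step 8: reduce F->( E ). Stack=[( F] ptr=4 lookahead=/ remaining=[/ num ) $]
Step 9: reduce T->F. Stack=[( T] ptr=4 lookahead=/ remaining=[/ num ) $]
Step 10: shift /. Stack=[( T /] ptr=5 lookahead=num remaining=[num ) $]
Step 11: shift num. Stack=[( T / num] ptr=6 lookahead=) remaining=[) $]
Step 12: reduce F->num. Stack=[( T / F] ptr=6 lookahead=) remaining=[) $]
Step 13: reduce T->T / F. Stack=[( T] ptr=6 lookahead=) remaining=[) $]
Step 14: reduce E->T. Stack=[( E] ptr=6 lookahead=) remaining=[) $]
Step 15: shift ). Stack=[( E )] ptr=7 lookahead=$ remaining=[$]
Step 16: reduce F->( E ). Stack=[F] ptr=7 lookahead=$ remaining=[$]
Step 17: reduce T->F. Stack=[T] ptr=7 lookahead=$ remaining=[$]
Step 18: reduce E->T. Stack=[E] ptr=7 lookahead=$ remaining=[$]
Step 19: accept. Stack=[E] ptr=7 lookahead=$ remaining=[$]

Answer: 19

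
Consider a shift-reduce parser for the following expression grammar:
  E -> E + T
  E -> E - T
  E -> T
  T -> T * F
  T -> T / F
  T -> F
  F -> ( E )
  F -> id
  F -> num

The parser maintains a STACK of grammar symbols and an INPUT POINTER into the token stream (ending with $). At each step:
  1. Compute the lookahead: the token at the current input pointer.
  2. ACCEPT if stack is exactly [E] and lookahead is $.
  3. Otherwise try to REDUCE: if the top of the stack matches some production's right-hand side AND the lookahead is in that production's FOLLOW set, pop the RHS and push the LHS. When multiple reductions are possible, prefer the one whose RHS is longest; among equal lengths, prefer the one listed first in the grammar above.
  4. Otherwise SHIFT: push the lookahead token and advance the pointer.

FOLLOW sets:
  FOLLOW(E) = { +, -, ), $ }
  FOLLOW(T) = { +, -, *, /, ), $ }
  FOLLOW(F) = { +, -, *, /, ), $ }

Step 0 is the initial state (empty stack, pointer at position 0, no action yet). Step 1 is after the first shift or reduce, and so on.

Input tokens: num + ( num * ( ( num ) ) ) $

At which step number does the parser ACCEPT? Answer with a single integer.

Answer: 29

Derivation:
Step 1: shift num. Stack=[num] ptr=1 lookahead=+ remaining=[+ ( num * ( ( num ) ) ) $]
Step 2: reduce F->num. Stack=[F] ptr=1 lookahead=+ remaining=[+ ( num * ( ( num ) ) ) $]
Step 3: reduce T->F. Stack=[T] ptr=1 lookahead=+ remaining=[+ ( num * ( ( num ) ) ) $]
Step 4: reduce E->T. Stack=[E] ptr=1 lookahead=+ remaining=[+ ( num * ( ( num ) ) ) $]
Step 5: shift +. Stack=[E +] ptr=2 lookahead=( remaining=[( num * ( ( num ) ) ) $]
Step 6: shift (. Stack=[E + (] ptr=3 lookahead=num remaining=[num * ( ( num ) ) ) $]
Step 7: shift num. Stack=[E + ( num] ptr=4 lookahead=* remaining=[* ( ( num ) ) ) $]
Step 8: reduce F->num. Stack=[E + ( F] ptr=4 lookahead=* remaining=[* ( ( num ) ) ) $]
Step 9: reduce T->F. Stack=[E + ( T] ptr=4 lookahead=* remaining=[* ( ( num ) ) ) $]
Step 10: shift *. Stack=[E + ( T *] ptr=5 lookahead=( remaining=[( ( num ) ) ) $]
Step 11: shift (. Stack=[E + ( T * (] ptr=6 lookahead=( remaining=[( num ) ) ) $]
Step 12: shift (. Stack=[E + ( T * ( (] ptr=7 lookahead=num remaining=[num ) ) ) $]
Step 13: shift num. Stack=[E + ( T * ( ( num] ptr=8 lookahead=) remaining=[) ) ) $]
Step 14: reduce F->num. Stack=[E + ( T * ( ( F] ptr=8 lookahead=) remaining=[) ) ) $]
Step 15: reduce T->F. Stack=[E + ( T * ( ( T] ptr=8 lookahead=) remaining=[) ) ) $]
Step 16: reduce E->T. Stack=[E + ( T * ( ( E] ptr=8 lookahead=) remaining=[) ) ) $]
Step 17: shift ). Stack=[E + ( T * ( ( E )] ptr=9 lookahead=) remaining=[) ) $]
Step 18: reduce F->( E ). Stack=[E + ( T * ( F] ptr=9 lookahead=) remaining=[) ) $]
Step 19: reduce T->F. Stack=[E + ( T * ( T] ptr=9 lookahead=) remaining=[) ) $]
Step 20: reduce E->T. Stack=[E + ( T * ( E] ptr=9 lookahead=) remaining=[) ) $]
Step 21: shift ). Stack=[E + ( T * ( E )] ptr=10 lookahead=) remaining=[) $]
Step 22: reduce F->( E ). Stack=[E + ( T * F] ptr=10 lookahead=) remaining=[) $]
Step 23: reduce T->T * F. Stack=[E + ( T] ptr=10 lookahead=) remaining=[) $]
Step 24: reduce E->T. Stack=[E + ( E] ptr=10 lookahead=) remaining=[) $]
Step 25: shift ). Stack=[E + ( E )] ptr=11 lookahead=$ remaining=[$]
Step 26: reduce F->( E ). Stack=[E + F] ptr=11 lookahead=$ remaining=[$]
Step 27: reduce T->F. Stack=[E + T] ptr=11 lookahead=$ remaining=[$]
Step 28: reduce E->E + T. Stack=[E] ptr=11 lookahead=$ remaining=[$]
Step 29: accept. Stack=[E] ptr=11 lookahead=$ remaining=[$]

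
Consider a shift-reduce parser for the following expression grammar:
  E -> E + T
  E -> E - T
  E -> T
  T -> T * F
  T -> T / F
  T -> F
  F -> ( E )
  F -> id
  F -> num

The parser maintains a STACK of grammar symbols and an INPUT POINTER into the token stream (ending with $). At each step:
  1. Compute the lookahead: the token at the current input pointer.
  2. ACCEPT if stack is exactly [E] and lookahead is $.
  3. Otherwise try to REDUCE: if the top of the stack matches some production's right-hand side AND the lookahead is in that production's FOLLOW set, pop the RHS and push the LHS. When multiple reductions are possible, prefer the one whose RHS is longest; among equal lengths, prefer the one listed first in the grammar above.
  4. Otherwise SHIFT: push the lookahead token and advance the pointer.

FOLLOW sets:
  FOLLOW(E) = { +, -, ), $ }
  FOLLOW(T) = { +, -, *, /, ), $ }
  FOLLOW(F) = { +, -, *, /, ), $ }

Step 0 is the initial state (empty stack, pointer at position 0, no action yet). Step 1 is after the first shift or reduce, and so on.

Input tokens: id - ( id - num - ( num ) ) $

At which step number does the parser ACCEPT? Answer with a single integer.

Step 1: shift id. Stack=[id] ptr=1 lookahead=- remaining=[- ( id - num - ( num ) ) $]
Step 2: reduce F->id. Stack=[F] ptr=1 lookahead=- remaining=[- ( id - num - ( num ) ) $]
Step 3: reduce T->F. Stack=[T] ptr=1 lookahead=- remaining=[- ( id - num - ( num ) ) $]
Step 4: reduce E->T. Stack=[E] ptr=1 lookahead=- remaining=[- ( id - num - ( num ) ) $]
Step 5: shift -. Stack=[E -] ptr=2 lookahead=( remaining=[( id - num - ( num ) ) $]
Step 6: shift (. Stack=[E - (] ptr=3 lookahead=id remaining=[id - num - ( num ) ) $]
Step 7: shift id. Stack=[E - ( id] ptr=4 lookahead=- remaining=[- num - ( num ) ) $]
Step 8: reduce F->id. Stack=[E - ( F] ptr=4 lookahead=- remaining=[- num - ( num ) ) $]
Step 9: reduce T->F. Stack=[E - ( T] ptr=4 lookahead=- remaining=[- num - ( num ) ) $]
Step 10: reduce E->T. Stack=[E - ( E] ptr=4 lookahead=- remaining=[- num - ( num ) ) $]
Step 11: shift -. Stack=[E - ( E -] ptr=5 lookahead=num remaining=[num - ( num ) ) $]
Step 12: shift num. Stack=[E - ( E - num] ptr=6 lookahead=- remaining=[- ( num ) ) $]
Step 13: reduce F->num. Stack=[E - ( E - F] ptr=6 lookahead=- remaining=[- ( num ) ) $]
Step 14: reduce T->F. Stack=[E - ( E - T] ptr=6 lookahead=- remaining=[- ( num ) ) $]
Step 15: reduce E->E - T. Stack=[E - ( E] ptr=6 lookahead=- remaining=[- ( num ) ) $]
Step 16: shift -. Stack=[E - ( E -] ptr=7 lookahead=( remaining=[( num ) ) $]
Step 17: shift (. Stack=[E - ( E - (] ptr=8 lookahead=num remaining=[num ) ) $]
Step 18: shift num. Stack=[E - ( E - ( num] ptr=9 lookahead=) remaining=[) ) $]
Step 19: reduce F->num. Stack=[E - ( E - ( F] ptr=9 lookahead=) remaining=[) ) $]
Step 20: reduce T->F. Stack=[E - ( E - ( T] ptr=9 lookahead=) remaining=[) ) $]
Step 21: reduce E->T. Stack=[E - ( E - ( E] ptr=9 lookahead=) remaining=[) ) $]
Step 22: shift ). Stack=[E - ( E - ( E )] ptr=10 lookahead=) remaining=[) $]
Step 23: reduce F->( E ). Stack=[E - ( E - F] ptr=10 lookahead=) remaining=[) $]
Step 24: reduce T->F. Stack=[E - ( E - T] ptr=10 lookahead=) remaining=[) $]
Step 25: reduce E->E - T. Stack=[E - ( E] ptr=10 lookahead=) remaining=[) $]
Step 26: shift ). Stack=[E - ( E )] ptr=11 lookahead=$ remaining=[$]
Step 27: reduce F->( E ). Stack=[E - F] ptr=11 lookahead=$ remaining=[$]
Step 28: reduce T->F. Stack=[E - T] ptr=11 lookahead=$ remaining=[$]
Step 29: reduce E->E - T. Stack=[E] ptr=11 lookahead=$ remaining=[$]
Step 30: accept. Stack=[E] ptr=11 lookahead=$ remaining=[$]

Answer: 30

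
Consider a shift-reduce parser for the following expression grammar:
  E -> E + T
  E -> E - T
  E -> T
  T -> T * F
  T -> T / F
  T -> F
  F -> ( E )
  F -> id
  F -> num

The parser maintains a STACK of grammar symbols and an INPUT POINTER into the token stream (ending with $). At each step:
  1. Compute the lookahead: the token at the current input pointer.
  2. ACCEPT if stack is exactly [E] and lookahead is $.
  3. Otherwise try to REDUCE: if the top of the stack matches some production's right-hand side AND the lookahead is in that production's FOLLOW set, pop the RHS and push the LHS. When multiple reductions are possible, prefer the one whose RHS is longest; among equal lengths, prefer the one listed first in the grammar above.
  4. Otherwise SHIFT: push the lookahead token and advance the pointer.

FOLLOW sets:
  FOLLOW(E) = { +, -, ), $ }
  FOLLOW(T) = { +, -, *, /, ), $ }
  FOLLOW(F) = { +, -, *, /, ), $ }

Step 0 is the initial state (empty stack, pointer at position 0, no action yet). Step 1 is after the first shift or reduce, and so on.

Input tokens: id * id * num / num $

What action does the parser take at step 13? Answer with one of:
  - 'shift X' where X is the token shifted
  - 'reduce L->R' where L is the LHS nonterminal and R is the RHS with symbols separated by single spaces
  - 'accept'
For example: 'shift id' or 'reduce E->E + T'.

Answer: shift num

Derivation:
Step 1: shift id. Stack=[id] ptr=1 lookahead=* remaining=[* id * num / num $]
Step 2: reduce F->id. Stack=[F] ptr=1 lookahead=* remaining=[* id * num / num $]
Step 3: reduce T->F. Stack=[T] ptr=1 lookahead=* remaining=[* id * num / num $]
Step 4: shift *. Stack=[T *] ptr=2 lookahead=id remaining=[id * num / num $]
Step 5: shift id. Stack=[T * id] ptr=3 lookahead=* remaining=[* num / num $]
Step 6: reduce F->id. Stack=[T * F] ptr=3 lookahead=* remaining=[* num / num $]
Step 7: reduce T->T * F. Stack=[T] ptr=3 lookahead=* remaining=[* num / num $]
Step 8: shift *. Stack=[T *] ptr=4 lookahead=num remaining=[num / num $]
Step 9: shift num. Stack=[T * num] ptr=5 lookahead=/ remaining=[/ num $]
Step 10: reduce F->num. Stack=[T * F] ptr=5 lookahead=/ remaining=[/ num $]
Step 11: reduce T->T * F. Stack=[T] ptr=5 lookahead=/ remaining=[/ num $]
Step 12: shift /. Stack=[T /] ptr=6 lookahead=num remaining=[num $]
Step 13: shift num. Stack=[T / num] ptr=7 lookahead=$ remaining=[$]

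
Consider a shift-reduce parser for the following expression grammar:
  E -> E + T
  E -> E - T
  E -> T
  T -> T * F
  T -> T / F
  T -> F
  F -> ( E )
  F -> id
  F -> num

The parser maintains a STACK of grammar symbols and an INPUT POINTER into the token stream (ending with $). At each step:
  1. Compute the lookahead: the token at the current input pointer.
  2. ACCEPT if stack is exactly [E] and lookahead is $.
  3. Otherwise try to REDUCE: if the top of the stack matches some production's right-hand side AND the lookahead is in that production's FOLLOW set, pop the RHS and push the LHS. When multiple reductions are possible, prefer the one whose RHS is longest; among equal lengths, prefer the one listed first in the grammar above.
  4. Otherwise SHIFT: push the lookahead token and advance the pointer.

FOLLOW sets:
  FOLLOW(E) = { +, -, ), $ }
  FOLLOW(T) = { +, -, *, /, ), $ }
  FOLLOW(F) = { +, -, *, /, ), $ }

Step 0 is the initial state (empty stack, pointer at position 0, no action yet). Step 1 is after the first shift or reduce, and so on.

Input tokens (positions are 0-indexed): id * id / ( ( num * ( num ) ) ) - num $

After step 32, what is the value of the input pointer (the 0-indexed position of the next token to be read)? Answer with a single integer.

Step 1: shift id. Stack=[id] ptr=1 lookahead=* remaining=[* id / ( ( num * ( num ) ) ) - num $]
Step 2: reduce F->id. Stack=[F] ptr=1 lookahead=* remaining=[* id / ( ( num * ( num ) ) ) - num $]
Step 3: reduce T->F. Stack=[T] ptr=1 lookahead=* remaining=[* id / ( ( num * ( num ) ) ) - num $]
Step 4: shift *. Stack=[T *] ptr=2 lookahead=id remaining=[id / ( ( num * ( num ) ) ) - num $]
Step 5: shift id. Stack=[T * id] ptr=3 lookahead=/ remaining=[/ ( ( num * ( num ) ) ) - num $]
Step 6: reduce F->id. Stack=[T * F] ptr=3 lookahead=/ remaining=[/ ( ( num * ( num ) ) ) - num $]
Step 7: reduce T->T * F. Stack=[T] ptr=3 lookahead=/ remaining=[/ ( ( num * ( num ) ) ) - num $]
Step 8: shift /. Stack=[T /] ptr=4 lookahead=( remaining=[( ( num * ( num ) ) ) - num $]
Step 9: shift (. Stack=[T / (] ptr=5 lookahead=( remaining=[( num * ( num ) ) ) - num $]
Step 10: shift (. Stack=[T / ( (] ptr=6 lookahead=num remaining=[num * ( num ) ) ) - num $]
Step 11: shift num. Stack=[T / ( ( num] ptr=7 lookahead=* remaining=[* ( num ) ) ) - num $]
Step 12: reduce F->num. Stack=[T / ( ( F] ptr=7 lookahead=* remaining=[* ( num ) ) ) - num $]
Step 13: reduce T->F. Stack=[T / ( ( T] ptr=7 lookahead=* remaining=[* ( num ) ) ) - num $]
Step 14: shift *. Stack=[T / ( ( T *] ptr=8 lookahead=( remaining=[( num ) ) ) - num $]
Step 15: shift (. Stack=[T / ( ( T * (] ptr=9 lookahead=num remaining=[num ) ) ) - num $]
Step 16: shift num. Stack=[T / ( ( T * ( num] ptr=10 lookahead=) remaining=[) ) ) - num $]
Step 17: reduce F->num. Stack=[T / ( ( T * ( F] ptr=10 lookahead=) remaining=[) ) ) - num $]
Step 18: reduce T->F. Stack=[T / ( ( T * ( T] ptr=10 lookahead=) remaining=[) ) ) - num $]
Step 19: reduce E->T. Stack=[T / ( ( T * ( E] ptr=10 lookahead=) remaining=[) ) ) - num $]
Step 20: shift ). Stack=[T / ( ( T * ( E )] ptr=11 lookahead=) remaining=[) ) - num $]
Step 21: reduce F->( E ). Stack=[T / ( ( T * F] ptr=11 lookahead=) remaining=[) ) - num $]
Step 22: reduce T->T * F. Stack=[T / ( ( T] ptr=11 lookahead=) remaining=[) ) - num $]
Step 23: reduce E->T. Stack=[T / ( ( E] ptr=11 lookahead=) remaining=[) ) - num $]
Step 24: shift ). Stack=[T / ( ( E )] ptr=12 lookahead=) remaining=[) - num $]
Step 25: reduce F->( E ). Stack=[T / ( F] ptr=12 lookahead=) remaining=[) - num $]
Step 26: reduce T->F. Stack=[T / ( T] ptr=12 lookahead=) remaining=[) - num $]
Step 27: reduce E->T. Stack=[T / ( E] ptr=12 lookahead=) remaining=[) - num $]
Step 28: shift ). Stack=[T / ( E )] ptr=13 lookahead=- remaining=[- num $]
Step 29: reduce F->( E ). Stack=[T / F] ptr=13 lookahead=- remaining=[- num $]
Step 30: reduce T->T / F. Stack=[T] ptr=13 lookahead=- remaining=[- num $]
Step 31: reduce E->T. Stack=[E] ptr=13 lookahead=- remaining=[- num $]
Step 32: shift -. Stack=[E -] ptr=14 lookahead=num remaining=[num $]

Answer: 14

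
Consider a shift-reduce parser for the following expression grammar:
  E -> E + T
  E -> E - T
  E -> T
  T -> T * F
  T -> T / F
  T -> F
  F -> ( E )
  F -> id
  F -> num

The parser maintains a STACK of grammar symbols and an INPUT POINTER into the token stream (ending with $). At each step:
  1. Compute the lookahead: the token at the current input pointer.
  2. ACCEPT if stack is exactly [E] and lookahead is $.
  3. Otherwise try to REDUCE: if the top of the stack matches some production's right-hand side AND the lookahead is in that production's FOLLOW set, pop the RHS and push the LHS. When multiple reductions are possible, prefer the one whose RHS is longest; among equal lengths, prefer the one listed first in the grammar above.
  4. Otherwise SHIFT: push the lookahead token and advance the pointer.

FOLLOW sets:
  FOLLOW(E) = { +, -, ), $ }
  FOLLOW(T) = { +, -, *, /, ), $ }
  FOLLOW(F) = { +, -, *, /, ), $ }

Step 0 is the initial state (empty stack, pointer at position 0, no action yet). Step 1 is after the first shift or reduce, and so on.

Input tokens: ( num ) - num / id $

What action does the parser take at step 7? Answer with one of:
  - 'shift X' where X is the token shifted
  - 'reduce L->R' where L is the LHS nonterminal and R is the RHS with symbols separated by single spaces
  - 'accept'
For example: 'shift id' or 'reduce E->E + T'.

Answer: reduce F->( E )

Derivation:
Step 1: shift (. Stack=[(] ptr=1 lookahead=num remaining=[num ) - num / id $]
Step 2: shift num. Stack=[( num] ptr=2 lookahead=) remaining=[) - num / id $]
Step 3: reduce F->num. Stack=[( F] ptr=2 lookahead=) remaining=[) - num / id $]
Step 4: reduce T->F. Stack=[( T] ptr=2 lookahead=) remaining=[) - num / id $]
Step 5: reduce E->T. Stack=[( E] ptr=2 lookahead=) remaining=[) - num / id $]
Step 6: shift ). Stack=[( E )] ptr=3 lookahead=- remaining=[- num / id $]
Step 7: reduce F->( E ). Stack=[F] ptr=3 lookahead=- remaining=[- num / id $]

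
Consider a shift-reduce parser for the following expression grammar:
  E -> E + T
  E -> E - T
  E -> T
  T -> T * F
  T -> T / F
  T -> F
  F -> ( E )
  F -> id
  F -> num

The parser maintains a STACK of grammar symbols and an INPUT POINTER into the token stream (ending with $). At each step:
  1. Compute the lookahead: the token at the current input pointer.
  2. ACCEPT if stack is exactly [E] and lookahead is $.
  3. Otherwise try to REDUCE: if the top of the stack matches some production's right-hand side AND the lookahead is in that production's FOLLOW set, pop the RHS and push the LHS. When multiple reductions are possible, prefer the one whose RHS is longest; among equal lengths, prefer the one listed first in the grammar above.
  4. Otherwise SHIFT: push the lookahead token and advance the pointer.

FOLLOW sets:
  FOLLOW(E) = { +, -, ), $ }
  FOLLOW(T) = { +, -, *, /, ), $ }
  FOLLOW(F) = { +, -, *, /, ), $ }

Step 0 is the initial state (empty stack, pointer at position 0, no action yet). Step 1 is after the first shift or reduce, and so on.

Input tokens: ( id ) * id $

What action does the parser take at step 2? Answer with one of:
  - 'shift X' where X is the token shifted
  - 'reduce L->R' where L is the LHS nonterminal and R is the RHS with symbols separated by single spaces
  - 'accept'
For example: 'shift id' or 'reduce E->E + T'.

Step 1: shift (. Stack=[(] ptr=1 lookahead=id remaining=[id ) * id $]
Step 2: shift id. Stack=[( id] ptr=2 lookahead=) remaining=[) * id $]

Answer: shift id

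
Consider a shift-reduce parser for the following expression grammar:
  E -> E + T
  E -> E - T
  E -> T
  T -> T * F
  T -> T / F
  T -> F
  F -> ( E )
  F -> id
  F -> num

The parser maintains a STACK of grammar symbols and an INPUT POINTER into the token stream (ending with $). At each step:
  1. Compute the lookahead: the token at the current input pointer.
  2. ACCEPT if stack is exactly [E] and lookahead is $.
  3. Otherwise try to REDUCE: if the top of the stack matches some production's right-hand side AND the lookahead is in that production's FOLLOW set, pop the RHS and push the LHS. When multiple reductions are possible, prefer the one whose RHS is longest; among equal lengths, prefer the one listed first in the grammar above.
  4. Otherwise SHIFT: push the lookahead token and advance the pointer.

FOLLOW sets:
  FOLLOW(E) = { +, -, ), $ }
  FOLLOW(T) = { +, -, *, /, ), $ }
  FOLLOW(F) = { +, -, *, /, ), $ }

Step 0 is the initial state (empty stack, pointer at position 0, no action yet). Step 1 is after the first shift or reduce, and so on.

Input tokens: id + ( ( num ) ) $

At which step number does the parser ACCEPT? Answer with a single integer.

Answer: 20

Derivation:
Step 1: shift id. Stack=[id] ptr=1 lookahead=+ remaining=[+ ( ( num ) ) $]
Step 2: reduce F->id. Stack=[F] ptr=1 lookahead=+ remaining=[+ ( ( num ) ) $]
Step 3: reduce T->F. Stack=[T] ptr=1 lookahead=+ remaining=[+ ( ( num ) ) $]
Step 4: reduce E->T. Stack=[E] ptr=1 lookahead=+ remaining=[+ ( ( num ) ) $]
Step 5: shift +. Stack=[E +] ptr=2 lookahead=( remaining=[( ( num ) ) $]
Step 6: shift (. Stack=[E + (] ptr=3 lookahead=( remaining=[( num ) ) $]
Step 7: shift (. Stack=[E + ( (] ptr=4 lookahead=num remaining=[num ) ) $]
Step 8: shift num. Stack=[E + ( ( num] ptr=5 lookahead=) remaining=[) ) $]
Step 9: reduce F->num. Stack=[E + ( ( F] ptr=5 lookahead=) remaining=[) ) $]
Step 10: reduce T->F. Stack=[E + ( ( T] ptr=5 lookahead=) remaining=[) ) $]
Step 11: reduce E->T. Stack=[E + ( ( E] ptr=5 lookahead=) remaining=[) ) $]
Step 12: shift ). Stack=[E + ( ( E )] ptr=6 lookahead=) remaining=[) $]
Step 13: reduce F->( E ). Stack=[E + ( F] ptr=6 lookahead=) remaining=[) $]
Step 14: reduce T->F. Stack=[E + ( T] ptr=6 lookahead=) remaining=[) $]
Step 15: reduce E->T. Stack=[E + ( E] ptr=6 lookahead=) remaining=[) $]
Step 16: shift ). Stack=[E + ( E )] ptr=7 lookahead=$ remaining=[$]
Step 17: reduce F->( E ). Stack=[E + F] ptr=7 lookahead=$ remaining=[$]
Step 18: reduce T->F. Stack=[E + T] ptr=7 lookahead=$ remaining=[$]
Step 19: reduce E->E + T. Stack=[E] ptr=7 lookahead=$ remaining=[$]
Step 20: accept. Stack=[E] ptr=7 lookahead=$ remaining=[$]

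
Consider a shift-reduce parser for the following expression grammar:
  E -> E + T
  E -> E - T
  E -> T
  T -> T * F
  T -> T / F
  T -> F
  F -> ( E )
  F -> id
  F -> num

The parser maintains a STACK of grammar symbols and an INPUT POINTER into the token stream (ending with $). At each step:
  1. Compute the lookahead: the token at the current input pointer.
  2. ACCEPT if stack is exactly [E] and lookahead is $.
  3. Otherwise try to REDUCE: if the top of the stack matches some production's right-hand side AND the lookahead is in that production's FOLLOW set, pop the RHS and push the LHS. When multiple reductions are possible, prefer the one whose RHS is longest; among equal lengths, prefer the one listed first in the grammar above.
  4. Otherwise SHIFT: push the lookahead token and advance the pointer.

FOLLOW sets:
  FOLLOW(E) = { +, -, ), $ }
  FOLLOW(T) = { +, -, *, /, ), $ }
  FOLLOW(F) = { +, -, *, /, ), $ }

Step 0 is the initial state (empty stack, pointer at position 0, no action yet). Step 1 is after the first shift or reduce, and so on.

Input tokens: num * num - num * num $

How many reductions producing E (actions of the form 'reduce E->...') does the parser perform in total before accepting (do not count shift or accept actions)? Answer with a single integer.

Step 1: shift num. Stack=[num] ptr=1 lookahead=* remaining=[* num - num * num $]
Step 2: reduce F->num. Stack=[F] ptr=1 lookahead=* remaining=[* num - num * num $]
Step 3: reduce T->F. Stack=[T] ptr=1 lookahead=* remaining=[* num - num * num $]
Step 4: shift *. Stack=[T *] ptr=2 lookahead=num remaining=[num - num * num $]
Step 5: shift num. Stack=[T * num] ptr=3 lookahead=- remaining=[- num * num $]
Step 6: reduce F->num. Stack=[T * F] ptr=3 lookahead=- remaining=[- num * num $]
Step 7: reduce T->T * F. Stack=[T] ptr=3 lookahead=- remaining=[- num * num $]
Step 8: reduce E->T. Stack=[E] ptr=3 lookahead=- remaining=[- num * num $]
Step 9: shift -. Stack=[E -] ptr=4 lookahead=num remaining=[num * num $]
Step 10: shift num. Stack=[E - num] ptr=5 lookahead=* remaining=[* num $]
Step 11: reduce F->num. Stack=[E - F] ptr=5 lookahead=* remaining=[* num $]
Step 12: reduce T->F. Stack=[E - T] ptr=5 lookahead=* remaining=[* num $]
Step 13: shift *. Stack=[E - T *] ptr=6 lookahead=num remaining=[num $]
Step 14: shift num. Stack=[E - T * num] ptr=7 lookahead=$ remaining=[$]
Step 15: reduce F->num. Stack=[E - T * F] ptr=7 lookahead=$ remaining=[$]
Step 16: reduce T->T * F. Stack=[E - T] ptr=7 lookahead=$ remaining=[$]
Step 17: reduce E->E - T. Stack=[E] ptr=7 lookahead=$ remaining=[$]
Step 18: accept. Stack=[E] ptr=7 lookahead=$ remaining=[$]

Answer: 2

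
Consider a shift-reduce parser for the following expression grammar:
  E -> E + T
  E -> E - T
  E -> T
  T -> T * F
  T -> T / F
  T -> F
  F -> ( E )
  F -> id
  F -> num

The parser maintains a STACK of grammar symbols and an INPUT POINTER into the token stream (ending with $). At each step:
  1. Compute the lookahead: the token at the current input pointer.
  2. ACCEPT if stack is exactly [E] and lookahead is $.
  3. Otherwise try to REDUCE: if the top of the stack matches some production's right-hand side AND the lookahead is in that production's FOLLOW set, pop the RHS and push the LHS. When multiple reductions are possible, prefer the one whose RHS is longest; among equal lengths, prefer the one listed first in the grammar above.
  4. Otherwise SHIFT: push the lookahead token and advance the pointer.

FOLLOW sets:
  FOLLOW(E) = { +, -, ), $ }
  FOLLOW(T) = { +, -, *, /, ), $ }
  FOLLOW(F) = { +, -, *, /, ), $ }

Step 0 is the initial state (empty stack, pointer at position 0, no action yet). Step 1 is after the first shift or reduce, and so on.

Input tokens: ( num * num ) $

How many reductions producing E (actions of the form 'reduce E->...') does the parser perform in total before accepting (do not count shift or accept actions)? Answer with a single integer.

Answer: 2

Derivation:
Step 1: shift (. Stack=[(] ptr=1 lookahead=num remaining=[num * num ) $]
Step 2: shift num. Stack=[( num] ptr=2 lookahead=* remaining=[* num ) $]
Step 3: reduce F->num. Stack=[( F] ptr=2 lookahead=* remaining=[* num ) $]
Step 4: reduce T->F. Stack=[( T] ptr=2 lookahead=* remaining=[* num ) $]
Step 5: shift *. Stack=[( T *] ptr=3 lookahead=num remaining=[num ) $]
Step 6: shift num. Stack=[( T * num] ptr=4 lookahead=) remaining=[) $]
Step 7: reduce F->num. Stack=[( T * F] ptr=4 lookahead=) remaining=[) $]
Step 8: reduce T->T * F. Stack=[( T] ptr=4 lookahead=) remaining=[) $]
Step 9: reduce E->T. Stack=[( E] ptr=4 lookahead=) remaining=[) $]
Step 10: shift ). Stack=[( E )] ptr=5 lookahead=$ remaining=[$]
Step 11: reduce F->( E ). Stack=[F] ptr=5 lookahead=$ remaining=[$]
Step 12: reduce T->F. Stack=[T] ptr=5 lookahead=$ remaining=[$]
Step 13: reduce E->T. Stack=[E] ptr=5 lookahead=$ remaining=[$]
Step 14: accept. Stack=[E] ptr=5 lookahead=$ remaining=[$]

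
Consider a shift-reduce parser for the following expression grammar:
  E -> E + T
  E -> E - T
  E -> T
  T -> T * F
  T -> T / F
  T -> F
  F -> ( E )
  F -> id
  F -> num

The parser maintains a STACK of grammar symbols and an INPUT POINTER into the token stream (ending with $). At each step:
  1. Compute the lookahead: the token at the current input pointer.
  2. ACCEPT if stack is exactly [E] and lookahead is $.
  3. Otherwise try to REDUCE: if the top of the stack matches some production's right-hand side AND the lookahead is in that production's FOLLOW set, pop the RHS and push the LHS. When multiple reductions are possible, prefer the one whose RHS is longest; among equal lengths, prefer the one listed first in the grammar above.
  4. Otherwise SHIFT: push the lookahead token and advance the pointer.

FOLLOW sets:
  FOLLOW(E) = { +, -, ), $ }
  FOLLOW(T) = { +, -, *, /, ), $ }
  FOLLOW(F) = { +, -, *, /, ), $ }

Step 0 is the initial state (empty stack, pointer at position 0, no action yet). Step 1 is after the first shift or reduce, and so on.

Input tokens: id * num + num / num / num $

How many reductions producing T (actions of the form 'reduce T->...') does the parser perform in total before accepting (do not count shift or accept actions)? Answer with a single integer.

Step 1: shift id. Stack=[id] ptr=1 lookahead=* remaining=[* num + num / num / num $]
Step 2: reduce F->id. Stack=[F] ptr=1 lookahead=* remaining=[* num + num / num / num $]
Step 3: reduce T->F. Stack=[T] ptr=1 lookahead=* remaining=[* num + num / num / num $]
Step 4: shift *. Stack=[T *] ptr=2 lookahead=num remaining=[num + num / num / num $]
Step 5: shift num. Stack=[T * num] ptr=3 lookahead=+ remaining=[+ num / num / num $]
Step 6: reduce F->num. Stack=[T * F] ptr=3 lookahead=+ remaining=[+ num / num / num $]
Step 7: reduce T->T * F. Stack=[T] ptr=3 lookahead=+ remaining=[+ num / num / num $]
Step 8: reduce E->T. Stack=[E] ptr=3 lookahead=+ remaining=[+ num / num / num $]
Step 9: shift +. Stack=[E +] ptr=4 lookahead=num remaining=[num / num / num $]
Step 10: shift num. Stack=[E + num] ptr=5 lookahead=/ remaining=[/ num / num $]
Step 11: reduce F->num. Stack=[E + F] ptr=5 lookahead=/ remaining=[/ num / num $]
Step 12: reduce T->F. Stack=[E + T] ptr=5 lookahead=/ remaining=[/ num / num $]
Step 13: shift /. Stack=[E + T /] ptr=6 lookahead=num remaining=[num / num $]
Step 14: shift num. Stack=[E + T / num] ptr=7 lookahead=/ remaining=[/ num $]
Step 15: reduce F->num. Stack=[E + T / F] ptr=7 lookahead=/ remaining=[/ num $]
Step 16: reduce T->T / F. Stack=[E + T] ptr=7 lookahead=/ remaining=[/ num $]
Step 17: shift /. Stack=[E + T /] ptr=8 lookahead=num remaining=[num $]
Step 18: shift num. Stack=[E + T / num] ptr=9 lookahead=$ remaining=[$]
Step 19: reduce F->num. Stack=[E + T / F] ptr=9 lookahead=$ remaining=[$]
Step 20: reduce T->T / F. Stack=[E + T] ptr=9 lookahead=$ remaining=[$]
Step 21: reduce E->E + T. Stack=[E] ptr=9 lookahead=$ remaining=[$]
Step 22: accept. Stack=[E] ptr=9 lookahead=$ remaining=[$]

Answer: 5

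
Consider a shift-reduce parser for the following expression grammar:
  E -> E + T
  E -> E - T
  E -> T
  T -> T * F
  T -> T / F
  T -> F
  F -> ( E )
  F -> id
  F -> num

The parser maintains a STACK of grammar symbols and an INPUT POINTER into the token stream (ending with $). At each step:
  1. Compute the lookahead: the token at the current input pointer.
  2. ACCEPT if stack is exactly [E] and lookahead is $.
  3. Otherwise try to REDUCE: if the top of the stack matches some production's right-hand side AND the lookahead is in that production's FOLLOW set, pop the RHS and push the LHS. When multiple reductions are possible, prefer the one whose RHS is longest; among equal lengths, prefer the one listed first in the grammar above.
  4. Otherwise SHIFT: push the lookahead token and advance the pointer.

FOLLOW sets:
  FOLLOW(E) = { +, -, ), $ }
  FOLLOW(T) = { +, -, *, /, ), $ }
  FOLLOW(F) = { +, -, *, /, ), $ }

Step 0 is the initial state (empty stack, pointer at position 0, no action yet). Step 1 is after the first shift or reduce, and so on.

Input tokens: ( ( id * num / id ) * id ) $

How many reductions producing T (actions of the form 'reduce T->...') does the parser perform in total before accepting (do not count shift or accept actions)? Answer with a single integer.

Step 1: shift (. Stack=[(] ptr=1 lookahead=( remaining=[( id * num / id ) * id ) $]
Step 2: shift (. Stack=[( (] ptr=2 lookahead=id remaining=[id * num / id ) * id ) $]
Step 3: shift id. Stack=[( ( id] ptr=3 lookahead=* remaining=[* num / id ) * id ) $]
Step 4: reduce F->id. Stack=[( ( F] ptr=3 lookahead=* remaining=[* num / id ) * id ) $]
Step 5: reduce T->F. Stack=[( ( T] ptr=3 lookahead=* remaining=[* num / id ) * id ) $]
Step 6: shift *. Stack=[( ( T *] ptr=4 lookahead=num remaining=[num / id ) * id ) $]
Step 7: shift num. Stack=[( ( T * num] ptr=5 lookahead=/ remaining=[/ id ) * id ) $]
Step 8: reduce F->num. Stack=[( ( T * F] ptr=5 lookahead=/ remaining=[/ id ) * id ) $]
Step 9: reduce T->T * F. Stack=[( ( T] ptr=5 lookahead=/ remaining=[/ id ) * id ) $]
Step 10: shift /. Stack=[( ( T /] ptr=6 lookahead=id remaining=[id ) * id ) $]
Step 11: shift id. Stack=[( ( T / id] ptr=7 lookahead=) remaining=[) * id ) $]
Step 12: reduce F->id. Stack=[( ( T / F] ptr=7 lookahead=) remaining=[) * id ) $]
Step 13: reduce T->T / F. Stack=[( ( T] ptr=7 lookahead=) remaining=[) * id ) $]
Step 14: reduce E->T. Stack=[( ( E] ptr=7 lookahead=) remaining=[) * id ) $]
Step 15: shift ). Stack=[( ( E )] ptr=8 lookahead=* remaining=[* id ) $]
Step 16: reduce F->( E ). Stack=[( F] ptr=8 lookahead=* remaining=[* id ) $]
Step 17: reduce T->F. Stack=[( T] ptr=8 lookahead=* remaining=[* id ) $]
Step 18: shift *. Stack=[( T *] ptr=9 lookahead=id remaining=[id ) $]
Step 19: shift id. Stack=[( T * id] ptr=10 lookahead=) remaining=[) $]
Step 20: reduce F->id. Stack=[( T * F] ptr=10 lookahead=) remaining=[) $]
Step 21: reduce T->T * F. Stack=[( T] ptr=10 lookahead=) remaining=[) $]
Step 22: reduce E->T. Stack=[( E] ptr=10 lookahead=) remaining=[) $]
Step 23: shift ). Stack=[( E )] ptr=11 lookahead=$ remaining=[$]
Step 24: reduce F->( E ). Stack=[F] ptr=11 lookahead=$ remaining=[$]
Step 25: reduce T->F. Stack=[T] ptr=11 lookahead=$ remaining=[$]
Step 26: reduce E->T. Stack=[E] ptr=11 lookahead=$ remaining=[$]
Step 27: accept. Stack=[E] ptr=11 lookahead=$ remaining=[$]

Answer: 6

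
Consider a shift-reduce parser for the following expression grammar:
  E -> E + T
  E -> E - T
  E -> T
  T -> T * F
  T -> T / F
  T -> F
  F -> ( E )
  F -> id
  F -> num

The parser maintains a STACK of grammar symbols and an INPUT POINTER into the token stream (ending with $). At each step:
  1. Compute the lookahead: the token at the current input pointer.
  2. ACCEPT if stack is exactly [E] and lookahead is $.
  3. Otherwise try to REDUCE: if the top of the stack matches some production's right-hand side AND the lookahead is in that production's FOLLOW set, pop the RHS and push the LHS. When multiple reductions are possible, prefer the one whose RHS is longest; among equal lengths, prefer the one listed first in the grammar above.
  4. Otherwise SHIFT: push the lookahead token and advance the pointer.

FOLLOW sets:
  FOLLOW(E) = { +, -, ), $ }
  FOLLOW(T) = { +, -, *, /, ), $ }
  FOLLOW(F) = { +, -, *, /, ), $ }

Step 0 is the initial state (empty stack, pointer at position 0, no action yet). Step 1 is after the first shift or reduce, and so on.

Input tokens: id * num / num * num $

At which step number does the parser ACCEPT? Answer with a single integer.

Answer: 17

Derivation:
Step 1: shift id. Stack=[id] ptr=1 lookahead=* remaining=[* num / num * num $]
Step 2: reduce F->id. Stack=[F] ptr=1 lookahead=* remaining=[* num / num * num $]
Step 3: reduce T->F. Stack=[T] ptr=1 lookahead=* remaining=[* num / num * num $]
Step 4: shift *. Stack=[T *] ptr=2 lookahead=num remaining=[num / num * num $]
Step 5: shift num. Stack=[T * num] ptr=3 lookahead=/ remaining=[/ num * num $]
Step 6: reduce F->num. Stack=[T * F] ptr=3 lookahead=/ remaining=[/ num * num $]
Step 7: reduce T->T * F. Stack=[T] ptr=3 lookahead=/ remaining=[/ num * num $]
Step 8: shift /. Stack=[T /] ptr=4 lookahead=num remaining=[num * num $]
Step 9: shift num. Stack=[T / num] ptr=5 lookahead=* remaining=[* num $]
Step 10: reduce F->num. Stack=[T / F] ptr=5 lookahead=* remaining=[* num $]
Step 11: reduce T->T / F. Stack=[T] ptr=5 lookahead=* remaining=[* num $]
Step 12: shift *. Stack=[T *] ptr=6 lookahead=num remaining=[num $]
Step 13: shift num. Stack=[T * num] ptr=7 lookahead=$ remaining=[$]
Step 14: reduce F->num. Stack=[T * F] ptr=7 lookahead=$ remaining=[$]
Step 15: reduce T->T * F. Stack=[T] ptr=7 lookahead=$ remaining=[$]
Step 16: reduce E->T. Stack=[E] ptr=7 lookahead=$ remaining=[$]
Step 17: accept. Stack=[E] ptr=7 lookahead=$ remaining=[$]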